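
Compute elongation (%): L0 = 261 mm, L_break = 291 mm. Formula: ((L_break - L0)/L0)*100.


Formula: Elongation (%) = ((L_break - L0) / L0) * 100
Step 1: Extension = 291 - 261 = 30 mm
Step 2: Elongation = (30 / 261) * 100
Step 3: Elongation = 0.114943 * 100 = 11.4943% ≈ 11.5%

11.5%


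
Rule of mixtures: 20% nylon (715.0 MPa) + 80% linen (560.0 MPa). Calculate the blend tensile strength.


Formula: Blend property = (fraction_A * property_A) + (fraction_B * property_B)
Step 1: Contribution A = 20/100 * 715.0 MPa = 143.0 MPa
Step 2: Contribution B = 80/100 * 560.0 MPa = 448.0 MPa
Step 3: Blend tensile strength = 143.0 + 448.0 = 591.0 MPa

591.0 MPa


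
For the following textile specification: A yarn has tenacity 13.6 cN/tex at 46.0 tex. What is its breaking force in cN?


Formula: Breaking force = Tenacity * Linear density
F = 13.6 cN/tex * 46.0 tex
F = 625.60 cN

625.60 cN


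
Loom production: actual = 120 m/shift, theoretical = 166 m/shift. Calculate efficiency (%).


Formula: Efficiency% = (Actual output / Theoretical output) * 100
Efficiency% = (120 / 166) * 100
Efficiency% = 0.722892 * 100 = 72.2892% ≈ 72.3%

72.3%


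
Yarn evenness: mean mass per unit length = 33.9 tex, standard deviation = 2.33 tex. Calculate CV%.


Formula: CV% = (standard deviation / mean) * 100
Step 1: Ratio = 2.33 / 33.9 = 0.068732
Step 2: CV% = 0.068732 * 100 = 6.8732% ≈ 6.9%

6.9%


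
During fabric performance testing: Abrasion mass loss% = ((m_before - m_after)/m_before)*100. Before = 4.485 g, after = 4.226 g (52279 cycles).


Formula: Mass loss% = ((m_before - m_after) / m_before) * 100
Step 1: Mass loss = 4.485 - 4.226 = 0.259 g
Step 2: Ratio = 0.259 / 4.485 = 0.057748
Step 3: Mass loss% = 0.057748 * 100 = 5.7748% ≈ 5.77%

5.77%


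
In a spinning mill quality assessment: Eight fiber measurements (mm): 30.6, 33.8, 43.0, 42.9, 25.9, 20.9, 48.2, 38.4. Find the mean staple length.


Formula: Mean = sum of lengths / count
Sum = 30.6 + 33.8 + 43.0 + 42.9 + 25.9 + 20.9 + 48.2 + 38.4
Sum = 283.7 mm
Mean = 283.7 / 8 = 35.46 mm

35.46 mm


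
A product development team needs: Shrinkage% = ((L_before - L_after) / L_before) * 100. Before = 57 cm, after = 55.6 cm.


Formula: Shrinkage% = ((L_before - L_after) / L_before) * 100
Step 1: Shrinkage = 57 - 55.6 = 1.4 cm
Step 2: Shrinkage% = (1.4 / 57) * 100
Step 3: Shrinkage% = 0.024561 * 100 = 2.4561% ≈ 2.5%

2.5%


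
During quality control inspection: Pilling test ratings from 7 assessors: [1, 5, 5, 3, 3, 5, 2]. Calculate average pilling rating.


Formula: Mean = sum / count
Sum = 1 + 5 + 5 + 3 + 3 + 5 + 2 = 24
Mean = 24 / 7 = 3.4

3.4


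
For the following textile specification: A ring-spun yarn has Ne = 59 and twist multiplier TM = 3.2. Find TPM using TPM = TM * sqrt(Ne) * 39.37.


Formula: TPM = TM * sqrt(Ne) * 39.37
Step 1: sqrt(Ne) = sqrt(59) = 7.6811
Step 2: TM * sqrt(Ne) = 3.2 * 7.6811 = 24.5795
Step 3: TPM = 24.5795 * 39.37 = 968 twists/m

968 twists/m


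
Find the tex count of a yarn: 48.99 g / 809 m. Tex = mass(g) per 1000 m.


Formula: Tex = (mass_g / length_m) * 1000
Substituting: Tex = (48.99 / 809) * 1000
Intermediate: 48.99 / 809 = 0.06055624 g/m
Tex = 0.06055624 * 1000 = 60.56 tex

60.56 tex


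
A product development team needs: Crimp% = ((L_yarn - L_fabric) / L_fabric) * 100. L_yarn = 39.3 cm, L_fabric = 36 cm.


Formula: Crimp% = ((L_yarn - L_fabric) / L_fabric) * 100
Step 1: Extension = 39.3 - 36 = 3.3 cm
Step 2: Crimp% = (3.3 / 36) * 100
Step 3: Crimp% = 0.091667 * 100 = 9.1667% ≈ 9.2%

9.2%


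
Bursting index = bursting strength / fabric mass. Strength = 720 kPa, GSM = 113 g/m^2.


Formula: Bursting Index = Bursting Strength / Fabric GSM
BI = 720 kPa / 113 g/m^2
BI = 6.372 kPa/(g/m^2)

6.372 kPa/(g/m^2)


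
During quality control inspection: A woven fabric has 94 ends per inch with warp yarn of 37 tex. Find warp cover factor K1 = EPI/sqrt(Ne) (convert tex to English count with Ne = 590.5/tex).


Formula: K1 = EPI / sqrt(Ne), with Ne = 590.5 / tex_warp
Step 1: Ne = 590.5 / 37 = 15.959
Step 2: sqrt(Ne) = sqrt(15.959) = 3.9949
Step 3: K1 = 94 / 3.9949 = 23.5

23.5


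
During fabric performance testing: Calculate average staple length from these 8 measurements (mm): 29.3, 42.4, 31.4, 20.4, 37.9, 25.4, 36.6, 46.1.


Formula: Mean = sum of lengths / count
Sum = 29.3 + 42.4 + 31.4 + 20.4 + 37.9 + 25.4 + 36.6 + 46.1
Sum = 269.5 mm
Mean = 269.5 / 8 = 33.69 mm

33.69 mm


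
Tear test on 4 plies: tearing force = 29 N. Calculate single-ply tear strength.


Formula: Per-ply strength = Total force / Number of plies
Per-ply = 29 N / 4
Per-ply = 7.25 N

7.25 N


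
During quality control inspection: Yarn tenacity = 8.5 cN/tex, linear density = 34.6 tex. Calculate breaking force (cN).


Formula: Breaking force = Tenacity * Linear density
F = 8.5 cN/tex * 34.6 tex
F = 294.10 cN

294.10 cN


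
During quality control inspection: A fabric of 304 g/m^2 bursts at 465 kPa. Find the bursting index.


Formula: Bursting Index = Bursting Strength / Fabric GSM
BI = 465 kPa / 304 g/m^2
BI = 1.530 kPa/(g/m^2)

1.530 kPa/(g/m^2)


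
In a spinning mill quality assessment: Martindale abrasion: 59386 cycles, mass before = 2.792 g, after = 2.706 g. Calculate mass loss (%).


Formula: Mass loss% = ((m_before - m_after) / m_before) * 100
Step 1: Mass loss = 2.792 - 2.706 = 0.086 g
Step 2: Ratio = 0.086 / 2.792 = 0.0308023
Step 3: Mass loss% = 0.0308023 * 100 = 3.08023% ≈ 3.08%

3.08%


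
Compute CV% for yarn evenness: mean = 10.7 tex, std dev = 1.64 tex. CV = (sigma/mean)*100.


Formula: CV% = (standard deviation / mean) * 100
Step 1: Ratio = 1.64 / 10.7 = 0.153271
Step 2: CV% = 0.153271 * 100 = 15.3271% ≈ 15.3%

15.3%


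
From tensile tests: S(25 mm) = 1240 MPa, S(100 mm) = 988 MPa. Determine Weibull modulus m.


Formula: m = ln(L1/L2) / ln(S2/S1)
Step 1: ln(L1/L2) = ln(25/100) = -1.38629
Step 2: S2/S1 = 988/1240 = 0.79677
Step 3: ln(S2/S1) = ln(0.79677) = -0.22719
Step 4: m = -1.38629 / -0.22719 = 6.10

6.10 (Weibull m)


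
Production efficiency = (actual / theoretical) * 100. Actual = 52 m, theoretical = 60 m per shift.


Formula: Efficiency% = (Actual output / Theoretical output) * 100
Efficiency% = (52 / 60) * 100
Efficiency% = 0.866667 * 100 = 86.6667% ≈ 86.7%

86.7%


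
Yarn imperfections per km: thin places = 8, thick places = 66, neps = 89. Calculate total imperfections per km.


Formula: Total = thin places + thick places + neps
Total = 8 + 66 + 89
Total = 163 imperfections/km

163 imperfections/km


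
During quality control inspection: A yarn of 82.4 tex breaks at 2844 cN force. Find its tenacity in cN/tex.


Formula: Tenacity = Breaking force / Linear density
Tenacity = 2844 cN / 82.4 tex
Tenacity = 34.51 cN/tex

34.51 cN/tex


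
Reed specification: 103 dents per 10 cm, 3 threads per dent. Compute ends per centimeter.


Formula: EPC = (dents per 10 cm * ends per dent) / 10
Step 1: Total ends per 10 cm = 103 * 3 = 309
Step 2: EPC = 309 / 10 = 30.9 ends/cm

30.9 ends/cm


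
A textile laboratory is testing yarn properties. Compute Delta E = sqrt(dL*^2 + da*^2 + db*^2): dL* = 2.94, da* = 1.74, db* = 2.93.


Formula: Delta E = sqrt(dL*^2 + da*^2 + db*^2)
Step 1: dL*^2 = 2.94^2 = 8.6436
Step 2: da*^2 = 1.74^2 = 3.0276
Step 3: db*^2 = 2.93^2 = 8.5849
Step 4: Sum = 8.6436 + 3.0276 + 8.5849 = 20.2561
Step 5: Delta E = sqrt(20.2561) = 4.5

4.5 Delta E


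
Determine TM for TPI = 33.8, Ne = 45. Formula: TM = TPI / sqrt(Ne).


Formula: TM = TPI / sqrt(Ne)
Step 1: sqrt(Ne) = sqrt(45) = 6.7082
Step 2: TM = 33.8 / 6.7082 = 5.04

5.04 TM


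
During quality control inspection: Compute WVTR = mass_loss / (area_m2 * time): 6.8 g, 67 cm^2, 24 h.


Formula: WVTR = mass_loss / (area * time)
Step 1: Convert area: 67 cm^2 = 0.0067 m^2
Step 2: WVTR = 6.8 g / (0.0067 m^2 * 24 h)
Step 3: WVTR = 6.8 / 0.1608 = 42.3 g/m^2/h

42.3 g/m^2/h


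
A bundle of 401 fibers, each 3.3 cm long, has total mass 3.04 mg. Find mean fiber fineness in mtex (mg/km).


Formula: fineness (mtex) = mass (mg) / total length (km) = (mass_mg / total_length_m) * 1000
Step 1: Convert fiber length: 3.3 cm = 0.033 m
Step 2: Total fiber length = 401 * 0.033 = 13.233 m
Step 3: Linear density = 3.04 mg / 13.233 m = 0.2297 mg/m
Step 4: fineness = 0.2297 * 1000 = 229.7 mtex

229.7 mtex


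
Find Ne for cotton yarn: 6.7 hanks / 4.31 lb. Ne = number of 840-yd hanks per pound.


Formula: Ne = hanks / mass_lb
Substituting: Ne = 6.7 / 4.31
Ne = 1.6

1.6 Ne


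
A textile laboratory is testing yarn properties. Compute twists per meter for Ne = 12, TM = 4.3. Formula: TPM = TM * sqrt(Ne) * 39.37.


Formula: TPM = TM * sqrt(Ne) * 39.37
Step 1: sqrt(Ne) = sqrt(12) = 3.4641
Step 2: TM * sqrt(Ne) = 4.3 * 3.4641 = 14.8956
Step 3: TPM = 14.8956 * 39.37 = 586 twists/m

586 twists/m


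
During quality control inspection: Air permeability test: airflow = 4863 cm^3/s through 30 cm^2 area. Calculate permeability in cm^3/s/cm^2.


Formula: Air Permeability = Airflow / Test Area
AP = 4863 cm^3/s / 30 cm^2
AP = 162.1 cm^3/s/cm^2

162.1 cm^3/s/cm^2


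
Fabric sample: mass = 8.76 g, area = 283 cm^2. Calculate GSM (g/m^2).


Formula: GSM = mass_g / area_m2
Step 1: Convert area: 283 cm^2 = 283 / 10000 = 0.0283 m^2
Step 2: GSM = 8.76 g / 0.0283 m^2 = 309.5 g/m^2

309.5 g/m^2


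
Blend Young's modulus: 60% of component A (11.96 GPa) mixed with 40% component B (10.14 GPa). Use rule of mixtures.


Formula: Blend property = (fraction_A * property_A) + (fraction_B * property_B)
Step 1: Contribution A = 60/100 * 11.96 GPa = 7.176 GPa
Step 2: Contribution B = 40/100 * 10.14 GPa = 4.056 GPa
Step 3: Blend Young's modulus = 7.176 + 4.056 = 11.232 GPa

11.232 GPa


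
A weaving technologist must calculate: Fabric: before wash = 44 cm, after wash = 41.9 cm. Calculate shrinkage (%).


Formula: Shrinkage% = ((L_before - L_after) / L_before) * 100
Step 1: Shrinkage = 44 - 41.9 = 2.1 cm
Step 2: Shrinkage% = (2.1 / 44) * 100
Step 3: Shrinkage% = 0.047727 * 100 = 4.7727% ≈ 4.8%

4.8%


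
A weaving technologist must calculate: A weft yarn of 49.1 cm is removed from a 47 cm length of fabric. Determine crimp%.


Formula: Crimp% = ((L_yarn - L_fabric) / L_fabric) * 100
Step 1: Extension = 49.1 - 47 = 2.1 cm
Step 2: Crimp% = (2.1 / 47) * 100
Step 3: Crimp% = 0.044681 * 100 = 4.4681% ≈ 4.5%

4.5%


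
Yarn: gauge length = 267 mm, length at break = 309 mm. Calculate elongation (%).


Formula: Elongation (%) = ((L_break - L0) / L0) * 100
Step 1: Extension = 309 - 267 = 42 mm
Step 2: Elongation = (42 / 267) * 100
Step 3: Elongation = 0.157303 * 100 = 15.7303% ≈ 15.7%

15.7%


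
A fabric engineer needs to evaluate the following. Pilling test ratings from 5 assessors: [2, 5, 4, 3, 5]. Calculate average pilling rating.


Formula: Mean = sum / count
Sum = 2 + 5 + 4 + 3 + 5 = 19
Mean = 19 / 5 = 3.8

3.8


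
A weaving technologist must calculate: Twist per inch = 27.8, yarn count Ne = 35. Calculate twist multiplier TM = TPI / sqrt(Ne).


Formula: TM = TPI / sqrt(Ne)
Step 1: sqrt(Ne) = sqrt(35) = 5.9161
Step 2: TM = 27.8 / 5.9161 = 4.70

4.70 TM


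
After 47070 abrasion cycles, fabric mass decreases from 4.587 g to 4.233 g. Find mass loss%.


Formula: Mass loss% = ((m_before - m_after) / m_before) * 100
Step 1: Mass loss = 4.587 - 4.233 = 0.354 g
Step 2: Ratio = 0.354 / 4.587 = 0.0771746
Step 3: Mass loss% = 0.0771746 * 100 = 7.71746% ≈ 7.72%

7.72%


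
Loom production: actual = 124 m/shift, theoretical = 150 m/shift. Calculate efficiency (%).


Formula: Efficiency% = (Actual output / Theoretical output) * 100
Efficiency% = (124 / 150) * 100
Efficiency% = 0.826667 * 100 = 82.6667% ≈ 82.7%

82.7%


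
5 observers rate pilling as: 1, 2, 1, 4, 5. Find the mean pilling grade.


Formula: Mean = sum / count
Sum = 1 + 2 + 1 + 4 + 5 = 13
Mean = 13 / 5 = 2.6

2.6


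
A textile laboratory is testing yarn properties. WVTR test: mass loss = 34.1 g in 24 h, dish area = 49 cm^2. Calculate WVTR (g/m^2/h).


Formula: WVTR = mass_loss / (area * time)
Step 1: Convert area: 49 cm^2 = 0.0049 m^2
Step 2: WVTR = 34.1 g / (0.0049 m^2 * 24 h)
Step 3: WVTR = 34.1 / 0.1176 = 290.0 g/m^2/h

290.0 g/m^2/h


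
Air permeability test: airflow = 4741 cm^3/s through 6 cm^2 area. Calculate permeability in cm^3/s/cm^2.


Formula: Air Permeability = Airflow / Test Area
AP = 4741 cm^3/s / 6 cm^2
AP = 790.2 cm^3/s/cm^2

790.2 cm^3/s/cm^2


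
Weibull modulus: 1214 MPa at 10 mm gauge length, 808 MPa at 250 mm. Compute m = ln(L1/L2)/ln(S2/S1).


Formula: m = ln(L1/L2) / ln(S2/S1)
Step 1: ln(L1/L2) = ln(10/250) = -3.21888
Step 2: S2/S1 = 808/1214 = 0.66557
Step 3: ln(S2/S1) = ln(0.66557) = -0.40711
Step 4: m = -3.21888 / -0.40711 = 7.91

7.91 (Weibull m)


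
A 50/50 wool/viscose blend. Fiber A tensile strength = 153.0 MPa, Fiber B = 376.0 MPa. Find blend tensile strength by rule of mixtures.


Formula: Blend property = (fraction_A * property_A) + (fraction_B * property_B)
Step 1: Contribution A = 50/100 * 153.0 MPa = 76.5 MPa
Step 2: Contribution B = 50/100 * 376.0 MPa = 188.0 MPa
Step 3: Blend tensile strength = 76.5 + 188.0 = 264.5 MPa

264.5 MPa


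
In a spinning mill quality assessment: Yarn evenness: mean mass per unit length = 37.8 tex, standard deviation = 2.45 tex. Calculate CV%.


Formula: CV% = (standard deviation / mean) * 100
Step 1: Ratio = 2.45 / 37.8 = 0.064815
Step 2: CV% = 0.064815 * 100 = 6.4815% ≈ 6.5%

6.5%


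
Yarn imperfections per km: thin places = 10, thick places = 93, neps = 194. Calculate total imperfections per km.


Formula: Total = thin places + thick places + neps
Total = 10 + 93 + 194
Total = 297 imperfections/km

297 imperfections/km


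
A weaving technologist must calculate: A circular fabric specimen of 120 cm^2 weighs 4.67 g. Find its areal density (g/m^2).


Formula: GSM = mass_g / area_m2
Step 1: Convert area: 120 cm^2 = 120 / 10000 = 0.012 m^2
Step 2: GSM = 4.67 g / 0.012 m^2 = 389.2 g/m^2

389.2 g/m^2


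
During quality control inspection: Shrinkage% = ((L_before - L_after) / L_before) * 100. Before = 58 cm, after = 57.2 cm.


Formula: Shrinkage% = ((L_before - L_after) / L_before) * 100
Step 1: Shrinkage = 58 - 57.2 = 0.8 cm
Step 2: Shrinkage% = (0.8 / 58) * 100
Step 3: Shrinkage% = 0.013793 * 100 = 1.3793% ≈ 1.4%

1.4%


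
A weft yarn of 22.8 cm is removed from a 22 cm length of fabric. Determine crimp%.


Formula: Crimp% = ((L_yarn - L_fabric) / L_fabric) * 100
Step 1: Extension = 22.8 - 22 = 0.8 cm
Step 2: Crimp% = (0.8 / 22) * 100
Step 3: Crimp% = 0.036364 * 100 = 3.6364% ≈ 3.6%

3.6%


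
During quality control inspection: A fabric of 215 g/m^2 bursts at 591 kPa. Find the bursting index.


Formula: Bursting Index = Bursting Strength / Fabric GSM
BI = 591 kPa / 215 g/m^2
BI = 2.749 kPa/(g/m^2)

2.749 kPa/(g/m^2)


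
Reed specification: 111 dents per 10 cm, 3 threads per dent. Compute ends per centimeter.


Formula: EPC = (dents per 10 cm * ends per dent) / 10
Step 1: Total ends per 10 cm = 111 * 3 = 333
Step 2: EPC = 333 / 10 = 33.3 ends/cm

33.3 ends/cm


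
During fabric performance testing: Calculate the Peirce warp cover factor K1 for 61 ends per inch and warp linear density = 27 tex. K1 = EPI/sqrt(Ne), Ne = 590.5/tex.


Formula: K1 = EPI / sqrt(Ne), with Ne = 590.5 / tex_warp
Step 1: Ne = 590.5 / 27 = 21.87
Step 2: sqrt(Ne) = sqrt(21.87) = 4.6765
Step 3: K1 = 61 / 4.6765 = 13.0

13.0


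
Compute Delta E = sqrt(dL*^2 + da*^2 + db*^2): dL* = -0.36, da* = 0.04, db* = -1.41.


Formula: Delta E = sqrt(dL*^2 + da*^2 + db*^2)
Step 1: dL*^2 = (-0.36)^2 = 0.1296
Step 2: da*^2 = 0.04^2 = 0.0016
Step 3: db*^2 = (-1.41)^2 = 1.9881
Step 4: Sum = 0.1296 + 0.0016 + 1.9881 = 2.1193
Step 5: Delta E = sqrt(2.1193) = 1.46

1.46 Delta E


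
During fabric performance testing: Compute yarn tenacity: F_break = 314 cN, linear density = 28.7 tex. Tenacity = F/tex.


Formula: Tenacity = Breaking force / Linear density
Tenacity = 314 cN / 28.7 tex
Tenacity = 10.94 cN/tex

10.94 cN/tex


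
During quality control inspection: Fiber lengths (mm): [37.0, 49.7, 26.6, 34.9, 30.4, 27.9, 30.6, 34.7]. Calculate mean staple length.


Formula: Mean = sum of lengths / count
Sum = 37.0 + 49.7 + 26.6 + 34.9 + 30.4 + 27.9 + 30.6 + 34.7
Sum = 271.8 mm
Mean = 271.8 / 8 = 33.98 mm

33.98 mm


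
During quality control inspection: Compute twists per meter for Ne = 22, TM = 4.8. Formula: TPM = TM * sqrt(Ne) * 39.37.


Formula: TPM = TM * sqrt(Ne) * 39.37
Step 1: sqrt(Ne) = sqrt(22) = 4.6904
Step 2: TM * sqrt(Ne) = 4.8 * 4.6904 = 22.5139
Step 3: TPM = 22.5139 * 39.37 = 886 twists/m

886 twists/m


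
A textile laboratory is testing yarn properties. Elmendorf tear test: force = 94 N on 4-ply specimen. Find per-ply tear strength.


Formula: Per-ply strength = Total force / Number of plies
Per-ply = 94 N / 4
Per-ply = 23.5 N

23.5 N


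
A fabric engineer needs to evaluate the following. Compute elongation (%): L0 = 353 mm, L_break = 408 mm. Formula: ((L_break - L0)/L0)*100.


Formula: Elongation (%) = ((L_break - L0) / L0) * 100
Step 1: Extension = 408 - 353 = 55 mm
Step 2: Elongation = (55 / 353) * 100
Step 3: Elongation = 0.155807 * 100 = 15.5807% ≈ 15.6%

15.6%


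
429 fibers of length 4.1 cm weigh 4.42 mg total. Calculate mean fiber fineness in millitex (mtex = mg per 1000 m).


Formula: fineness (mtex) = mass (mg) / total length (km) = (mass_mg / total_length_m) * 1000
Step 1: Convert fiber length: 4.1 cm = 0.041 m
Step 2: Total fiber length = 429 * 0.041 = 17.589 m
Step 3: Linear density = 4.42 mg / 17.589 m = 0.2513 mg/m
Step 4: fineness = 0.2513 * 1000 = 251.3 mtex

251.3 mtex


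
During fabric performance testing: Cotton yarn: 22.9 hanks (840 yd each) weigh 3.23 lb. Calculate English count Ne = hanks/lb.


Formula: Ne = hanks / mass_lb
Substituting: Ne = 22.9 / 3.23
Ne = 7.1

7.1 Ne


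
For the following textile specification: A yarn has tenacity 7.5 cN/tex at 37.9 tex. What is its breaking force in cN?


Formula: Breaking force = Tenacity * Linear density
F = 7.5 cN/tex * 37.9 tex
F = 284.25 cN

284.25 cN


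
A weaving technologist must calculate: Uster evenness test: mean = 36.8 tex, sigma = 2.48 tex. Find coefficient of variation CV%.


Formula: CV% = (standard deviation / mean) * 100
Step 1: Ratio = 2.48 / 36.8 = 0.067391
Step 2: CV% = 0.067391 * 100 = 6.7391% ≈ 6.7%

6.7%


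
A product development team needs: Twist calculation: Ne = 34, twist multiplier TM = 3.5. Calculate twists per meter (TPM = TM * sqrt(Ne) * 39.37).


Formula: TPM = TM * sqrt(Ne) * 39.37
Step 1: sqrt(Ne) = sqrt(34) = 5.831
Step 2: TM * sqrt(Ne) = 3.5 * 5.831 = 20.4085
Step 3: TPM = 20.4085 * 39.37 = 803 twists/m

803 twists/m


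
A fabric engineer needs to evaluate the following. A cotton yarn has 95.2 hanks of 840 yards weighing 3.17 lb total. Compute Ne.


Formula: Ne = hanks / mass_lb
Substituting: Ne = 95.2 / 3.17
Ne = 30.0

30.0 Ne


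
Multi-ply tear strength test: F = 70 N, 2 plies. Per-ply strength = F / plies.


Formula: Per-ply strength = Total force / Number of plies
Per-ply = 70 N / 2
Per-ply = 35 N

35 N


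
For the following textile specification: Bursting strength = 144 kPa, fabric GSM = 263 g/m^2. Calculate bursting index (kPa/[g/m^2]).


Formula: Bursting Index = Bursting Strength / Fabric GSM
BI = 144 kPa / 263 g/m^2
BI = 0.548 kPa/(g/m^2)

0.548 kPa/(g/m^2)


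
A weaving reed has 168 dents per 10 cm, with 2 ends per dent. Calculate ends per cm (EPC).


Formula: EPC = (dents per 10 cm * ends per dent) / 10
Step 1: Total ends per 10 cm = 168 * 2 = 336
Step 2: EPC = 336 / 10 = 33.6 ends/cm

33.6 ends/cm


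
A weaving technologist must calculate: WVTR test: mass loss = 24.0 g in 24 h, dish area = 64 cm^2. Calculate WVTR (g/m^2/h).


Formula: WVTR = mass_loss / (area * time)
Step 1: Convert area: 64 cm^2 = 0.0064 m^2
Step 2: WVTR = 24.0 g / (0.0064 m^2 * 24 h)
Step 3: WVTR = 24.0 / 0.1536 = 156.3 g/m^2/h

156.3 g/m^2/h


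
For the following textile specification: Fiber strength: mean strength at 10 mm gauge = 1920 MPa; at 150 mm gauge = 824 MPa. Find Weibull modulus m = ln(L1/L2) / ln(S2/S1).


Formula: m = ln(L1/L2) / ln(S2/S1)
Step 1: ln(L1/L2) = ln(10/150) = -2.70805
Step 2: S2/S1 = 824/1920 = 0.42917
Step 3: ln(S2/S1) = ln(0.42917) = -0.84590
Step 4: m = -2.70805 / -0.84590 = 3.20

3.20 (Weibull m)


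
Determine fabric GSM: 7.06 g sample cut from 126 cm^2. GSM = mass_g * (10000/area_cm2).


Formula: GSM = mass_g / area_m2
Step 1: Convert area: 126 cm^2 = 126 / 10000 = 0.0126 m^2
Step 2: GSM = 7.06 g / 0.0126 m^2 = 560.3 g/m^2

560.3 g/m^2


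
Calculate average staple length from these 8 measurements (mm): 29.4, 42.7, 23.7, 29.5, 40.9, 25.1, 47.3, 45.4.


Formula: Mean = sum of lengths / count
Sum = 29.4 + 42.7 + 23.7 + 29.5 + 40.9 + 25.1 + 47.3 + 45.4
Sum = 284.0 mm
Mean = 284.0 / 8 = 35.50 mm

35.50 mm


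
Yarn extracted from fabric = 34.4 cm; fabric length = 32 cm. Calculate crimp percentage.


Formula: Crimp% = ((L_yarn - L_fabric) / L_fabric) * 100
Step 1: Extension = 34.4 - 32 = 2.4 cm
Step 2: Crimp% = (2.4 / 32) * 100
Step 3: Crimp% = 0.075 * 100 = 7.5%

7.5%


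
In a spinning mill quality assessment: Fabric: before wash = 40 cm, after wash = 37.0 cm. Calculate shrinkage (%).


Formula: Shrinkage% = ((L_before - L_after) / L_before) * 100
Step 1: Shrinkage = 40 - 37.0 = 3.0 cm
Step 2: Shrinkage% = (3.0 / 40) * 100
Step 3: Shrinkage% = 0.075 * 100 = 7.5%

7.5%


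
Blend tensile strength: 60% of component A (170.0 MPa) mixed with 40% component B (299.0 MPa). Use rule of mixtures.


Formula: Blend property = (fraction_A * property_A) + (fraction_B * property_B)
Step 1: Contribution A = 60/100 * 170.0 MPa = 102.0 MPa
Step 2: Contribution B = 40/100 * 299.0 MPa = 119.6 MPa
Step 3: Blend tensile strength = 102.0 + 119.6 = 221.6 MPa

221.6 MPa


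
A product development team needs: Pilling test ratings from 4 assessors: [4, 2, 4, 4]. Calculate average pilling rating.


Formula: Mean = sum / count
Sum = 4 + 2 + 4 + 4 = 14
Mean = 14 / 4 = 3.5

3.5


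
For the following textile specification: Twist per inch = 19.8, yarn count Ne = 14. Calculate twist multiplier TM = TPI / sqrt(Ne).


Formula: TM = TPI / sqrt(Ne)
Step 1: sqrt(Ne) = sqrt(14) = 3.7417
Step 2: TM = 19.8 / 3.7417 = 5.29

5.29 TM


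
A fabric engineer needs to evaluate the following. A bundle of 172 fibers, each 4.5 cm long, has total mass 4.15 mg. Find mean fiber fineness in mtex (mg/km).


Formula: fineness (mtex) = mass (mg) / total length (km) = (mass_mg / total_length_m) * 1000
Step 1: Convert fiber length: 4.5 cm = 0.045 m
Step 2: Total fiber length = 172 * 0.045 = 7.74 m
Step 3: Linear density = 4.15 mg / 7.74 m = 0.5362 mg/m
Step 4: fineness = 0.5362 * 1000 = 536.2 mtex

536.2 mtex


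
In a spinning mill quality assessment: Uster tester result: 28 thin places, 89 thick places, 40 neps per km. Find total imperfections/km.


Formula: Total = thin places + thick places + neps
Total = 28 + 89 + 40
Total = 157 imperfections/km

157 imperfections/km


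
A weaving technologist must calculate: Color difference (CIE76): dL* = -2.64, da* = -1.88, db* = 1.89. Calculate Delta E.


Formula: Delta E = sqrt(dL*^2 + da*^2 + db*^2)
Step 1: dL*^2 = (-2.64)^2 = 6.9696
Step 2: da*^2 = (-1.88)^2 = 3.5344
Step 3: db*^2 = 1.89^2 = 3.5721
Step 4: Sum = 6.9696 + 3.5344 + 3.5721 = 14.0761
Step 5: Delta E = sqrt(14.0761) = 3.75

3.75 Delta E


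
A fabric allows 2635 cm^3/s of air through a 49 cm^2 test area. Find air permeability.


Formula: Air Permeability = Airflow / Test Area
AP = 2635 cm^3/s / 49 cm^2
AP = 53.8 cm^3/s/cm^2

53.8 cm^3/s/cm^2


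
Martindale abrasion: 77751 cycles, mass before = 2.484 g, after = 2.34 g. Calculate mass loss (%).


Formula: Mass loss% = ((m_before - m_after) / m_before) * 100
Step 1: Mass loss = 2.484 - 2.34 = 0.144 g
Step 2: Ratio = 0.144 / 2.484 = 0.057971
Step 3: Mass loss% = 0.057971 * 100 = 5.7971% ≈ 5.80%

5.80%


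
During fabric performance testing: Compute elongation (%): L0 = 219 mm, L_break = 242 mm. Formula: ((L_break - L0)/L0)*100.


Formula: Elongation (%) = ((L_break - L0) / L0) * 100
Step 1: Extension = 242 - 219 = 23 mm
Step 2: Elongation = (23 / 219) * 100
Step 3: Elongation = 0.105023 * 100 = 10.5023% ≈ 10.5%

10.5%


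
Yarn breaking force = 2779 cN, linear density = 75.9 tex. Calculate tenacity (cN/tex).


Formula: Tenacity = Breaking force / Linear density
Tenacity = 2779 cN / 75.9 tex
Tenacity = 36.61 cN/tex

36.61 cN/tex


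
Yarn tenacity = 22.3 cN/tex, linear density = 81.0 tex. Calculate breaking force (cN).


Formula: Breaking force = Tenacity * Linear density
F = 22.3 cN/tex * 81.0 tex
F = 1806.30 cN

1806.30 cN


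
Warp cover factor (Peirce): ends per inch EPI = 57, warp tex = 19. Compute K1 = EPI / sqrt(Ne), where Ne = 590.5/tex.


Formula: K1 = EPI / sqrt(Ne), with Ne = 590.5 / tex_warp
Step 1: Ne = 590.5 / 19 = 31.079
Step 2: sqrt(Ne) = sqrt(31.079) = 5.5749
Step 3: K1 = 57 / 5.5749 = 10.2

10.2


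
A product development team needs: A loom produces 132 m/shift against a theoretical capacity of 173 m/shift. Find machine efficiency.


Formula: Efficiency% = (Actual output / Theoretical output) * 100
Efficiency% = (132 / 173) * 100
Efficiency% = 0.763006 * 100 = 76.3006% ≈ 76.3%

76.3%


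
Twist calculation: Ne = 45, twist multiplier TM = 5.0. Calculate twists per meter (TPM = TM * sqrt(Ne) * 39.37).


Formula: TPM = TM * sqrt(Ne) * 39.37
Step 1: sqrt(Ne) = sqrt(45) = 6.7082
Step 2: TM * sqrt(Ne) = 5.0 * 6.7082 = 33.541
Step 3: TPM = 33.541 * 39.37 = 1321 twists/m

1321 twists/m


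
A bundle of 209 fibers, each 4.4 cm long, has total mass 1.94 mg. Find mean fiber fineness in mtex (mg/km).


Formula: fineness (mtex) = mass (mg) / total length (km) = (mass_mg / total_length_m) * 1000
Step 1: Convert fiber length: 4.4 cm = 0.044 m
Step 2: Total fiber length = 209 * 0.044 = 9.196 m
Step 3: Linear density = 1.94 mg / 9.196 m = 0.2110 mg/m
Step 4: fineness = 0.2110 * 1000 = 211.0 mtex

211.0 mtex


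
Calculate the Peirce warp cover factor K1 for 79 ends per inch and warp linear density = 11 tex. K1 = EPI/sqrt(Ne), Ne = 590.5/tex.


Formula: K1 = EPI / sqrt(Ne), with Ne = 590.5 / tex_warp
Step 1: Ne = 590.5 / 11 = 53.682
Step 2: sqrt(Ne) = sqrt(53.682) = 7.3268
Step 3: K1 = 79 / 7.3268 = 10.8

10.8


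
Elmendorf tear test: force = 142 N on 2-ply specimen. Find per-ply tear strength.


Formula: Per-ply strength = Total force / Number of plies
Per-ply = 142 N / 2
Per-ply = 71 N

71 N


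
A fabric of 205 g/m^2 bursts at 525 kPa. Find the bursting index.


Formula: Bursting Index = Bursting Strength / Fabric GSM
BI = 525 kPa / 205 g/m^2
BI = 2.561 kPa/(g/m^2)

2.561 kPa/(g/m^2)


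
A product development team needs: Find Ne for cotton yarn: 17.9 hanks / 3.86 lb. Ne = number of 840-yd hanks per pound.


Formula: Ne = hanks / mass_lb
Substituting: Ne = 17.9 / 3.86
Ne = 4.6

4.6 Ne


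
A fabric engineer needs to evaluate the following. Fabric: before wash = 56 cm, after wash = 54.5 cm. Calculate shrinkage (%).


Formula: Shrinkage% = ((L_before - L_after) / L_before) * 100
Step 1: Shrinkage = 56 - 54.5 = 1.5 cm
Step 2: Shrinkage% = (1.5 / 56) * 100
Step 3: Shrinkage% = 0.026786 * 100 = 2.6786% ≈ 2.7%

2.7%


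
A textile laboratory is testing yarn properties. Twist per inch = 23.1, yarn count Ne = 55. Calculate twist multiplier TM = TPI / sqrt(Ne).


Formula: TM = TPI / sqrt(Ne)
Step 1: sqrt(Ne) = sqrt(55) = 7.4162
Step 2: TM = 23.1 / 7.4162 = 3.11

3.11 TM


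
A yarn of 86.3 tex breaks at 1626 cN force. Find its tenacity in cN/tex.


Formula: Tenacity = Breaking force / Linear density
Tenacity = 1626 cN / 86.3 tex
Tenacity = 18.84 cN/tex

18.84 cN/tex


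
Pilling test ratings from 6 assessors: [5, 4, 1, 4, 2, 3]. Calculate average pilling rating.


Formula: Mean = sum / count
Sum = 5 + 4 + 1 + 4 + 2 + 3 = 19
Mean = 19 / 6 = 3.2

3.2


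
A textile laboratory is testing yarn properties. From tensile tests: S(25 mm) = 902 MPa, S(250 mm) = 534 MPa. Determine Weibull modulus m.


Formula: m = ln(L1/L2) / ln(S2/S1)
Step 1: ln(L1/L2) = ln(25/250) = -2.30259
Step 2: S2/S1 = 534/902 = 0.59202
Step 3: ln(S2/S1) = ln(0.59202) = -0.52421
Step 4: m = -2.30259 / -0.52421 = 4.39

4.39 (Weibull m)


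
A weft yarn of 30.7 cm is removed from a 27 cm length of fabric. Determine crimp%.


Formula: Crimp% = ((L_yarn - L_fabric) / L_fabric) * 100
Step 1: Extension = 30.7 - 27 = 3.7 cm
Step 2: Crimp% = (3.7 / 27) * 100
Step 3: Crimp% = 0.137037 * 100 = 13.7037% ≈ 13.7%

13.7%


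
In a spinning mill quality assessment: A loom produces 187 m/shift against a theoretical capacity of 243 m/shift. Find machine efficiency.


Formula: Efficiency% = (Actual output / Theoretical output) * 100
Efficiency% = (187 / 243) * 100
Efficiency% = 0.769547 * 100 = 76.9547% ≈ 77.0%

77.0%


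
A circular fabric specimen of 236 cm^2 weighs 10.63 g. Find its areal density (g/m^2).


Formula: GSM = mass_g / area_m2
Step 1: Convert area: 236 cm^2 = 236 / 10000 = 0.0236 m^2
Step 2: GSM = 10.63 g / 0.0236 m^2 = 450.4 g/m^2

450.4 g/m^2


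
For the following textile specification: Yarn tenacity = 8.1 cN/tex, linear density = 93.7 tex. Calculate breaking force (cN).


Formula: Breaking force = Tenacity * Linear density
F = 8.1 cN/tex * 93.7 tex
F = 758.97 cN

758.97 cN


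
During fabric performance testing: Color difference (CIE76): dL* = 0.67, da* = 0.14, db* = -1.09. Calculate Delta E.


Formula: Delta E = sqrt(dL*^2 + da*^2 + db*^2)
Step 1: dL*^2 = 0.67^2 = 0.4489
Step 2: da*^2 = 0.14^2 = 0.0196
Step 3: db*^2 = (-1.09)^2 = 1.1881
Step 4: Sum = 0.4489 + 0.0196 + 1.1881 = 1.6566
Step 5: Delta E = sqrt(1.6566) = 1.29

1.29 Delta E


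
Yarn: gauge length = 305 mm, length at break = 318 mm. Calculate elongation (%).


Formula: Elongation (%) = ((L_break - L0) / L0) * 100
Step 1: Extension = 318 - 305 = 13 mm
Step 2: Elongation = (13 / 305) * 100
Step 3: Elongation = 0.042623 * 100 = 4.2623% ≈ 4.3%

4.3%


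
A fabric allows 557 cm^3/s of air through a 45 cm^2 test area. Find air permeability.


Formula: Air Permeability = Airflow / Test Area
AP = 557 cm^3/s / 45 cm^2
AP = 12.4 cm^3/s/cm^2

12.4 cm^3/s/cm^2


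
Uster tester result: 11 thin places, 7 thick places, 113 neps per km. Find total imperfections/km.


Formula: Total = thin places + thick places + neps
Total = 11 + 7 + 113
Total = 131 imperfections/km

131 imperfections/km


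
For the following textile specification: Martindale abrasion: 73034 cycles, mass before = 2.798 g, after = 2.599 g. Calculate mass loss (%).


Formula: Mass loss% = ((m_before - m_after) / m_before) * 100
Step 1: Mass loss = 2.798 - 2.599 = 0.199 g
Step 2: Ratio = 0.199 / 2.798 = 0.0711222
Step 3: Mass loss% = 0.0711222 * 100 = 7.11222% ≈ 7.11%

7.11%


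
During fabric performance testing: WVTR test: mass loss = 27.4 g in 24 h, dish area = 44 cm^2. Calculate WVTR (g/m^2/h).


Formula: WVTR = mass_loss / (area * time)
Step 1: Convert area: 44 cm^2 = 0.0044 m^2
Step 2: WVTR = 27.4 g / (0.0044 m^2 * 24 h)
Step 3: WVTR = 27.4 / 0.1056 = 259.5 g/m^2/h

259.5 g/m^2/h


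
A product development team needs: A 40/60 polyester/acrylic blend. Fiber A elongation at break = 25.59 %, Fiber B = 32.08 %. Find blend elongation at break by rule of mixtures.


Formula: Blend property = (fraction_A * property_A) + (fraction_B * property_B)
Step 1: Contribution A = 40/100 * 25.59 % = 10.236 %
Step 2: Contribution B = 60/100 * 32.08 % = 19.248 %
Step 3: Blend elongation at break = 10.236 + 19.248 = 29.484 %

29.484 %


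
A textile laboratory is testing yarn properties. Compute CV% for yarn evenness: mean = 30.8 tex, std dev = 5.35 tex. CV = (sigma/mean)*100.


Formula: CV% = (standard deviation / mean) * 100
Step 1: Ratio = 5.35 / 30.8 = 0.173701
Step 2: CV% = 0.173701 * 100 = 17.3701% ≈ 17.4%

17.4%


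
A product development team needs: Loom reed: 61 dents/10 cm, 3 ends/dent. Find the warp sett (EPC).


Formula: EPC = (dents per 10 cm * ends per dent) / 10
Step 1: Total ends per 10 cm = 61 * 3 = 183
Step 2: EPC = 183 / 10 = 18.3 ends/cm

18.3 ends/cm


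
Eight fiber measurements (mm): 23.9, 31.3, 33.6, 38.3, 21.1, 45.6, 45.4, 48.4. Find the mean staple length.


Formula: Mean = sum of lengths / count
Sum = 23.9 + 31.3 + 33.6 + 38.3 + 21.1 + 45.6 + 45.4 + 48.4
Sum = 287.6 mm
Mean = 287.6 / 8 = 35.95 mm

35.95 mm


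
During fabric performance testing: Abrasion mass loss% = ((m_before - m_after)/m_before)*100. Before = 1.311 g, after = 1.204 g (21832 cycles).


Formula: Mass loss% = ((m_before - m_after) / m_before) * 100
Step 1: Mass loss = 1.311 - 1.204 = 0.107 g
Step 2: Ratio = 0.107 / 1.311 = 0.0816171
Step 3: Mass loss% = 0.0816171 * 100 = 8.16171% ≈ 8.16%

8.16%


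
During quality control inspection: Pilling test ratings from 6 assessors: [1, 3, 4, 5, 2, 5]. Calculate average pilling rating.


Formula: Mean = sum / count
Sum = 1 + 3 + 4 + 5 + 2 + 5 = 20
Mean = 20 / 6 = 3.3

3.3


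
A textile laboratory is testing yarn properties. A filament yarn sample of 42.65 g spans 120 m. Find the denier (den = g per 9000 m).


Formula: den = (mass_g / length_m) * 9000
Substituting: den = (42.65 / 120) * 9000
Intermediate: 42.65 / 120 = 0.35541667 g/m
den = 0.35541667 * 9000 = 3198.8 denier

3198.8 denier


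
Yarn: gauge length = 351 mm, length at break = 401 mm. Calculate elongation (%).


Formula: Elongation (%) = ((L_break - L0) / L0) * 100
Step 1: Extension = 401 - 351 = 50 mm
Step 2: Elongation = (50 / 351) * 100
Step 3: Elongation = 0.14245 * 100 = 14.245% ≈ 14.2%

14.2%


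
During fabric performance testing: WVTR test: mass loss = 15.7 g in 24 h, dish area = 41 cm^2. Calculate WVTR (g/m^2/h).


Formula: WVTR = mass_loss / (area * time)
Step 1: Convert area: 41 cm^2 = 0.0041 m^2
Step 2: WVTR = 15.7 g / (0.0041 m^2 * 24 h)
Step 3: WVTR = 15.7 / 0.0984 = 159.6 g/m^2/h

159.6 g/m^2/h


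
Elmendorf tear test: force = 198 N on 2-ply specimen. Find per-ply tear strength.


Formula: Per-ply strength = Total force / Number of plies
Per-ply = 198 N / 2
Per-ply = 99 N

99 N


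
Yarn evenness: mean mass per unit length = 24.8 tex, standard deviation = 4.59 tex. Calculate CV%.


Formula: CV% = (standard deviation / mean) * 100
Step 1: Ratio = 4.59 / 24.8 = 0.185081
Step 2: CV% = 0.185081 * 100 = 18.5081% ≈ 18.5%

18.5%


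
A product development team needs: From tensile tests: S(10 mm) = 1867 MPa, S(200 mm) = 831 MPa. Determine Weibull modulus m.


Formula: m = ln(L1/L2) / ln(S2/S1)
Step 1: ln(L1/L2) = ln(10/200) = -2.99573
Step 2: S2/S1 = 831/1867 = 0.4451
Step 3: ln(S2/S1) = ln(0.4451) = -0.80946
Step 4: m = -2.99573 / -0.80946 = 3.70

3.70 (Weibull m)


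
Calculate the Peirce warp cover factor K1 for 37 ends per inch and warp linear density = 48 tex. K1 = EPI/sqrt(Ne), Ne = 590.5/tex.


Formula: K1 = EPI / sqrt(Ne), with Ne = 590.5 / tex_warp
Step 1: Ne = 590.5 / 48 = 12.302
Step 2: sqrt(Ne) = sqrt(12.302) = 3.5074
Step 3: K1 = 37 / 3.5074 = 10.5

10.5


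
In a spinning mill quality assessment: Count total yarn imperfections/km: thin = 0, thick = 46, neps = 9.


Formula: Total = thin places + thick places + neps
Total = 0 + 46 + 9
Total = 55 imperfections/km

55 imperfections/km


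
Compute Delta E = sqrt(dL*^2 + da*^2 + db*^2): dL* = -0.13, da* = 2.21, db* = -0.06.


Formula: Delta E = sqrt(dL*^2 + da*^2 + db*^2)
Step 1: dL*^2 = (-0.13)^2 = 0.0169
Step 2: da*^2 = 2.21^2 = 4.8841
Step 3: db*^2 = (-0.06)^2 = 0.0036
Step 4: Sum = 0.0169 + 4.8841 + 0.0036 = 4.9046
Step 5: Delta E = sqrt(4.9046) = 2.21

2.21 Delta E


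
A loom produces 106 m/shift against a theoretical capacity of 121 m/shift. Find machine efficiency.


Formula: Efficiency% = (Actual output / Theoretical output) * 100
Efficiency% = (106 / 121) * 100
Efficiency% = 0.876033 * 100 = 87.6033% ≈ 87.6%

87.6%


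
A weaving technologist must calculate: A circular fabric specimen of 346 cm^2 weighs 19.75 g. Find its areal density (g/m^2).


Formula: GSM = mass_g / area_m2
Step 1: Convert area: 346 cm^2 = 346 / 10000 = 0.0346 m^2
Step 2: GSM = 19.75 g / 0.0346 m^2 = 570.8 g/m^2

570.8 g/m^2


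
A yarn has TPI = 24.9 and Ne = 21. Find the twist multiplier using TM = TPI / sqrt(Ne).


Formula: TM = TPI / sqrt(Ne)
Step 1: sqrt(Ne) = sqrt(21) = 4.5826
Step 2: TM = 24.9 / 4.5826 = 5.43

5.43 TM


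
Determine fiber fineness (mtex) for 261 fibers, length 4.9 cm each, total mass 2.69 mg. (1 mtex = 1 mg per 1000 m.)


Formula: fineness (mtex) = mass (mg) / total length (km) = (mass_mg / total_length_m) * 1000
Step 1: Convert fiber length: 4.9 cm = 0.049 m
Step 2: Total fiber length = 261 * 0.049 = 12.789 m
Step 3: Linear density = 2.69 mg / 12.789 m = 0.2103 mg/m
Step 4: fineness = 0.2103 * 1000 = 210.3 mtex

210.3 mtex


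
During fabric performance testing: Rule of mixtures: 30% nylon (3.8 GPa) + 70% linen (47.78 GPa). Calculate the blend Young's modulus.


Formula: Blend property = (fraction_A * property_A) + (fraction_B * property_B)
Step 1: Contribution A = 30/100 * 3.8 GPa = 1.14 GPa
Step 2: Contribution B = 70/100 * 47.78 GPa = 33.446 GPa
Step 3: Blend Young's modulus = 1.14 + 33.446 = 34.586 GPa

34.586 GPa


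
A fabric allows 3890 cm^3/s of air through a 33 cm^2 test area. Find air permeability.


Formula: Air Permeability = Airflow / Test Area
AP = 3890 cm^3/s / 33 cm^2
AP = 117.9 cm^3/s/cm^2

117.9 cm^3/s/cm^2


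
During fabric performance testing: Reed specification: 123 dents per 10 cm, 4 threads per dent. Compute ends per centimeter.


Formula: EPC = (dents per 10 cm * ends per dent) / 10
Step 1: Total ends per 10 cm = 123 * 4 = 492
Step 2: EPC = 492 / 10 = 49.2 ends/cm

49.2 ends/cm


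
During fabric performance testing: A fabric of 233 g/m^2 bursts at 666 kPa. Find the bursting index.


Formula: Bursting Index = Bursting Strength / Fabric GSM
BI = 666 kPa / 233 g/m^2
BI = 2.858 kPa/(g/m^2)

2.858 kPa/(g/m^2)


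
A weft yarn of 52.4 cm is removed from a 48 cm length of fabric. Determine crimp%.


Formula: Crimp% = ((L_yarn - L_fabric) / L_fabric) * 100
Step 1: Extension = 52.4 - 48 = 4.4 cm
Step 2: Crimp% = (4.4 / 48) * 100
Step 3: Crimp% = 0.091667 * 100 = 9.1667% ≈ 9.2%

9.2%


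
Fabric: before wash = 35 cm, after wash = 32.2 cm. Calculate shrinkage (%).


Formula: Shrinkage% = ((L_before - L_after) / L_before) * 100
Step 1: Shrinkage = 35 - 32.2 = 2.8 cm
Step 2: Shrinkage% = (2.8 / 35) * 100
Step 3: Shrinkage% = 0.08 * 100 = 8.0%

8.0%


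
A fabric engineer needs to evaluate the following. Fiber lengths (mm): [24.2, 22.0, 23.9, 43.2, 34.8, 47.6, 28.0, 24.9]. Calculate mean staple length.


Formula: Mean = sum of lengths / count
Sum = 24.2 + 22.0 + 23.9 + 43.2 + 34.8 + 47.6 + 28.0 + 24.9
Sum = 248.6 mm
Mean = 248.6 / 8 = 31.08 mm

31.08 mm


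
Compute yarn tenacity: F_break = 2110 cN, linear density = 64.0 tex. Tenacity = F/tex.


Formula: Tenacity = Breaking force / Linear density
Tenacity = 2110 cN / 64.0 tex
Tenacity = 32.97 cN/tex

32.97 cN/tex


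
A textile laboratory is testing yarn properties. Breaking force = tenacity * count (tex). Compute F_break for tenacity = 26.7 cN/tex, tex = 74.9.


Formula: Breaking force = Tenacity * Linear density
F = 26.7 cN/tex * 74.9 tex
F = 1999.83 cN

1999.83 cN


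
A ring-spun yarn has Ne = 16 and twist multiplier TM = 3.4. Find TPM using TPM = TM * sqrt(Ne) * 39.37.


Formula: TPM = TM * sqrt(Ne) * 39.37
Step 1: sqrt(Ne) = sqrt(16) = 4
Step 2: TM * sqrt(Ne) = 3.4 * 4 = 13.6
Step 3: TPM = 13.6 * 39.37 = 535 twists/m

535 twists/m


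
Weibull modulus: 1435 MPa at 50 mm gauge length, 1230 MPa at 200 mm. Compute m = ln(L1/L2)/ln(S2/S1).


Formula: m = ln(L1/L2) / ln(S2/S1)
Step 1: ln(L1/L2) = ln(50/200) = -1.38629
Step 2: S2/S1 = 1230/1435 = 0.85714
Step 3: ln(S2/S1) = ln(0.85714) = -0.15415
Step 4: m = -1.38629 / -0.15415 = 8.99

8.99 (Weibull m)
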